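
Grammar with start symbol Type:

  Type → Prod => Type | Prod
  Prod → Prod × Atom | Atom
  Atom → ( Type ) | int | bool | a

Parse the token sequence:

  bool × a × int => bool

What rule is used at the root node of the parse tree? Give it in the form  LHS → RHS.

Type → Prod => Type

[Type [Prod [Prod [Prod [Atom bool]] × [Atom a]] × [Atom int]] => [Type [Prod [Atom bool]]]]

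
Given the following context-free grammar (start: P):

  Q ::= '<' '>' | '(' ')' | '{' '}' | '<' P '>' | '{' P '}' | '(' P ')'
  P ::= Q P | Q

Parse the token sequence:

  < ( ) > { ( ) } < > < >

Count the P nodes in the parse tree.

[P [Q < [P [Q ( )]] >] [P [Q { [P [Q ( )]] }] [P [Q < >] [P [Q < >]]]]]

6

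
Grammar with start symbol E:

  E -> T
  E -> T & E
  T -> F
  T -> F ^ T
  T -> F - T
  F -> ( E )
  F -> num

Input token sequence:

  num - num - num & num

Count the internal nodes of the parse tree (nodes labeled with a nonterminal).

[E [T [F num] - [T [F num] - [T [F num]]]] & [E [T [F num]]]]

10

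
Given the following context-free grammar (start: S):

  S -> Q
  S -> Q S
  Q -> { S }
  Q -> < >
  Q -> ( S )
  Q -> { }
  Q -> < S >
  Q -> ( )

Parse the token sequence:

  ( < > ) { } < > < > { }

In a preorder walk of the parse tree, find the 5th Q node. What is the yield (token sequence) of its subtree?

[S [Q ( [S [Q < >]] )] [S [Q { }] [S [Q < >] [S [Q < >] [S [Q { }]]]]]]

< >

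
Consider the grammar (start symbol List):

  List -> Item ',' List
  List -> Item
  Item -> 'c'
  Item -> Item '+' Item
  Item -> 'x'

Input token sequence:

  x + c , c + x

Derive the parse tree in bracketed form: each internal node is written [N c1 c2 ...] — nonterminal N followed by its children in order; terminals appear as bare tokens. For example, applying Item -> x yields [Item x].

[List [Item [Item x] + [Item c]] , [List [Item [Item c] + [Item x]]]]

List
Item , List
Item + Item , List
x + Item , List
x + c , List
x + c , Item
x + c , Item + Item
x + c , c + Item
x + c , c + x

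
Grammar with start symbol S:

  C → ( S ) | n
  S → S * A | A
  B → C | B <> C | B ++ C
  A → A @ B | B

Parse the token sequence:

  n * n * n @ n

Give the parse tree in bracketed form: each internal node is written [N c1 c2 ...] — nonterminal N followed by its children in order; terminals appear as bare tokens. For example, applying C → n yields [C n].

[S [S [S [A [B [C n]]]] * [A [B [C n]]]] * [A [A [B [C n]]] @ [B [C n]]]]

S
S * A
S * A * A
A * A * A
B * A * A
C * A * A
n * A * A
n * B * A
n * C * A
n * n * A
n * n * A @ B
n * n * B @ B
n * n * C @ B
n * n * n @ B
n * n * n @ C
n * n * n @ n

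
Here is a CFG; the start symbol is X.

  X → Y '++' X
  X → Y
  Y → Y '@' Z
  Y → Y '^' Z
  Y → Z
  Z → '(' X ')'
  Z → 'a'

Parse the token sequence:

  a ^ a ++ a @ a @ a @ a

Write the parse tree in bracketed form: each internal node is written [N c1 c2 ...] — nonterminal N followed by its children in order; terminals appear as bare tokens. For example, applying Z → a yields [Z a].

[X [Y [Y [Z a]] ^ [Z a]] ++ [X [Y [Y [Y [Y [Z a]] @ [Z a]] @ [Z a]] @ [Z a]]]]

X
Y ++ X
Y ^ Z ++ X
Z ^ Z ++ X
a ^ Z ++ X
a ^ a ++ X
a ^ a ++ Y
a ^ a ++ Y @ Z
a ^ a ++ Y @ Z @ Z
a ^ a ++ Y @ Z @ Z @ Z
a ^ a ++ Z @ Z @ Z @ Z
a ^ a ++ a @ Z @ Z @ Z
a ^ a ++ a @ a @ Z @ Z
a ^ a ++ a @ a @ a @ Z
a ^ a ++ a @ a @ a @ a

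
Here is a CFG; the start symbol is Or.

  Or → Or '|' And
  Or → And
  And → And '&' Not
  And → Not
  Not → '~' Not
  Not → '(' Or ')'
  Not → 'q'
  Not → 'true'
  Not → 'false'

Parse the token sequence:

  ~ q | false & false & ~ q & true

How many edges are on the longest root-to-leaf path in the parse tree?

6

[Or [Or [And [Not ~ [Not q]]]] | [And [And [And [And [Not false]] & [Not false]] & [Not ~ [Not q]]] & [Not true]]]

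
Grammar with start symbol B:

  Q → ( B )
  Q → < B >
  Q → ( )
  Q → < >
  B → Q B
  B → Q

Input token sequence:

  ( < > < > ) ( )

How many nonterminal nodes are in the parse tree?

[B [Q ( [B [Q < >] [B [Q < >]]] )] [B [Q ( )]]]

8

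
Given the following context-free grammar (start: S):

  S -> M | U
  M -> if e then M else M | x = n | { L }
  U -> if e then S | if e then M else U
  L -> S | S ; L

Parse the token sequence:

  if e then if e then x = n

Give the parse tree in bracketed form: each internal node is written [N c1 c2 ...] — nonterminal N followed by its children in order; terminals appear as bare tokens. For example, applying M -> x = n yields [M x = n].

S
U
if e then S
if e then U
if e then if e then S
if e then if e then M
if e then if e then x = n

[S [U if e then [S [U if e then [S [M x = n]]]]]]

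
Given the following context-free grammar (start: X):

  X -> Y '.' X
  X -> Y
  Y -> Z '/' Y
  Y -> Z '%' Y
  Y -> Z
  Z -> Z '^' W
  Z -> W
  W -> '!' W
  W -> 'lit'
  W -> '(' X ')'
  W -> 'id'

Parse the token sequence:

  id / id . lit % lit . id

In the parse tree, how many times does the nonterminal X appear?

3

[X [Y [Z [W id]] / [Y [Z [W id]]]] . [X [Y [Z [W lit]] % [Y [Z [W lit]]]] . [X [Y [Z [W id]]]]]]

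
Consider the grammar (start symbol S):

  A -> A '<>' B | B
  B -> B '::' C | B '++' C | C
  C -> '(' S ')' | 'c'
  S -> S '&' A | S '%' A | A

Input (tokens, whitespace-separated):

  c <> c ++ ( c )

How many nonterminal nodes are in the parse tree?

13

[S [A [A [B [C c]]] <> [B [B [C c]] ++ [C ( [S [A [B [C c]]]] )]]]]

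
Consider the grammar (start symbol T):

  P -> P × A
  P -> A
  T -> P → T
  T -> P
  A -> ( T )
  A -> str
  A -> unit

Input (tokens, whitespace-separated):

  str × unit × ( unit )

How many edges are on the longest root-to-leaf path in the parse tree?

6

[T [P [P [P [A str]] × [A unit]] × [A ( [T [P [A unit]]] )]]]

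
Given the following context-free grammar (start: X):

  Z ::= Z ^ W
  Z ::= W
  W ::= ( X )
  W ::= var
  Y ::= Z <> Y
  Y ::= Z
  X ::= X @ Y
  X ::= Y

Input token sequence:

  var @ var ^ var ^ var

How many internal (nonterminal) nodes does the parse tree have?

[X [X [Y [Z [W var]]]] @ [Y [Z [Z [Z [W var]] ^ [W var]] ^ [W var]]]]

12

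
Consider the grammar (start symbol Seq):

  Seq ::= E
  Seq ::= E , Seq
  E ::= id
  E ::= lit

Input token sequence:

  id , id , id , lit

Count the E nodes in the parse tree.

[Seq [E id] , [Seq [E id] , [Seq [E id] , [Seq [E lit]]]]]

4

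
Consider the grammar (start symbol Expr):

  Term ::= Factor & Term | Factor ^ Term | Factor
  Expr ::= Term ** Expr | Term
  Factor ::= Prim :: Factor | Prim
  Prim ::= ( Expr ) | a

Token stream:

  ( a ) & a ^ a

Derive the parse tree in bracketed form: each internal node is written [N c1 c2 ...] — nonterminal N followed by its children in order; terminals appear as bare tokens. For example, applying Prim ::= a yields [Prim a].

Expr
Term
Factor & Term
Prim & Term
( Expr ) & Term
( Term ) & Term
( Factor ) & Term
( Prim ) & Term
( a ) & Term
( a ) & Factor ^ Term
( a ) & Prim ^ Term
( a ) & a ^ Term
( a ) & a ^ Factor
( a ) & a ^ Prim
( a ) & a ^ a

[Expr [Term [Factor [Prim ( [Expr [Term [Factor [Prim a]]]] )]] & [Term [Factor [Prim a]] ^ [Term [Factor [Prim a]]]]]]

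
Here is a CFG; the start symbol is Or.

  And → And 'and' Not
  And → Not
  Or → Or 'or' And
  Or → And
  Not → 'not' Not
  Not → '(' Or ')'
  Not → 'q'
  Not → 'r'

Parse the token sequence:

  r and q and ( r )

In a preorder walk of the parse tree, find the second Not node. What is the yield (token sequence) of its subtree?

[Or [And [And [And [Not r]] and [Not q]] and [Not ( [Or [And [Not r]]] )]]]

q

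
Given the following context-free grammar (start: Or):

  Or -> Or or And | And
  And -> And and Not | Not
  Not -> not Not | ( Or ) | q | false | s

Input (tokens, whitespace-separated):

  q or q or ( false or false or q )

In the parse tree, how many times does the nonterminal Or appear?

[Or [Or [Or [And [Not q]]] or [And [Not q]]] or [And [Not ( [Or [Or [Or [And [Not false]]] or [And [Not false]]] or [And [Not q]]] )]]]

6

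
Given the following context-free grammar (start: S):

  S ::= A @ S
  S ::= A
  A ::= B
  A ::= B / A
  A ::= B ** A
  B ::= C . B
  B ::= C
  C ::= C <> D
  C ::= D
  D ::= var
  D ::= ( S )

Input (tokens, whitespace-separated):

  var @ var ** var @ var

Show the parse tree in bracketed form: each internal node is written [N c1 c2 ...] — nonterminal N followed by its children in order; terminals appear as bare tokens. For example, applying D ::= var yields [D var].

[S [A [B [C [D var]]]] @ [S [A [B [C [D var]]] ** [A [B [C [D var]]]]] @ [S [A [B [C [D var]]]]]]]

S
A @ S
B @ S
C @ S
D @ S
var @ S
var @ A @ S
var @ B ** A @ S
var @ C ** A @ S
var @ D ** A @ S
var @ var ** A @ S
var @ var ** B @ S
var @ var ** C @ S
var @ var ** D @ S
var @ var ** var @ S
var @ var ** var @ A
var @ var ** var @ B
var @ var ** var @ C
var @ var ** var @ D
var @ var ** var @ var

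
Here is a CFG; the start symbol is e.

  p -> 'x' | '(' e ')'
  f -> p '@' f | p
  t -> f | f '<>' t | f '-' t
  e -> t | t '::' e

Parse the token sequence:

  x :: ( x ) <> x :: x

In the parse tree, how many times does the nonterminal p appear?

5

[e [t [f [p x]]] :: [e [t [f [p ( [e [t [f [p x]]]] )]] <> [t [f [p x]]]] :: [e [t [f [p x]]]]]]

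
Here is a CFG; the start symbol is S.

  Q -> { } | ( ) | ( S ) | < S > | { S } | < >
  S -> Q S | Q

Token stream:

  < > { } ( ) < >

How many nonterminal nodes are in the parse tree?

8

[S [Q < >] [S [Q { }] [S [Q ( )] [S [Q < >]]]]]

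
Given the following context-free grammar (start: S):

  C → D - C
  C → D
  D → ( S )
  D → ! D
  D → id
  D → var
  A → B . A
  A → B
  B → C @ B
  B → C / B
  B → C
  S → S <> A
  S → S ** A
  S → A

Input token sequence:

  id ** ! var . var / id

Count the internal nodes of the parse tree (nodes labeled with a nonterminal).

18

[S [S [A [B [C [D id]]]]] ** [A [B [C [D ! [D var]]]] . [A [B [C [D var]] / [B [C [D id]]]]]]]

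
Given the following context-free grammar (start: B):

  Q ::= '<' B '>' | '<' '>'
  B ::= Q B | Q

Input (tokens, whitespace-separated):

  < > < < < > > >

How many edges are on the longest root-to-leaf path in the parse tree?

[B [Q < >] [B [Q < [B [Q < [B [Q < >]] >]] >]]]

7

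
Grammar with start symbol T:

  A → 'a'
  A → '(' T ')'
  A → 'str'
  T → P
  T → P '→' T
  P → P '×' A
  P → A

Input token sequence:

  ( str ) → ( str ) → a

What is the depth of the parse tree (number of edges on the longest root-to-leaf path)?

[T [P [A ( [T [P [A str]]] )]] → [T [P [A ( [T [P [A str]]] )]] → [T [P [A a]]]]]

7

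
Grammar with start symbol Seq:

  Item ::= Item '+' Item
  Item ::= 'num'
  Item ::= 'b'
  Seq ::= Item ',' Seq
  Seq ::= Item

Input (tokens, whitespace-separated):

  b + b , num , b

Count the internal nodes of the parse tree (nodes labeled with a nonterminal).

8

[Seq [Item [Item b] + [Item b]] , [Seq [Item num] , [Seq [Item b]]]]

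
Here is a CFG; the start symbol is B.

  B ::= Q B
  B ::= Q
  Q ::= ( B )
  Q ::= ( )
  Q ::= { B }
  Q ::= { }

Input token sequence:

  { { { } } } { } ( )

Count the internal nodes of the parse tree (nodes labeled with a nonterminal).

10

[B [Q { [B [Q { [B [Q { }]] }]] }] [B [Q { }] [B [Q ( )]]]]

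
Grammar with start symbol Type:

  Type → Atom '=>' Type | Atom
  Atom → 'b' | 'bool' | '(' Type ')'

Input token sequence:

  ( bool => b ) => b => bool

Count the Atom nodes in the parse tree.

[Type [Atom ( [Type [Atom bool] => [Type [Atom b]]] )] => [Type [Atom b] => [Type [Atom bool]]]]

5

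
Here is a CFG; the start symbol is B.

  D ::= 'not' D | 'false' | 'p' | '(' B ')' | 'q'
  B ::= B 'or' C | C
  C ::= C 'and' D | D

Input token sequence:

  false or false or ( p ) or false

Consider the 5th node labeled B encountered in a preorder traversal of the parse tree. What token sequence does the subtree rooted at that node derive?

[B [B [B [B [C [D false]]] or [C [D false]]] or [C [D ( [B [C [D p]]] )]]] or [C [D false]]]

p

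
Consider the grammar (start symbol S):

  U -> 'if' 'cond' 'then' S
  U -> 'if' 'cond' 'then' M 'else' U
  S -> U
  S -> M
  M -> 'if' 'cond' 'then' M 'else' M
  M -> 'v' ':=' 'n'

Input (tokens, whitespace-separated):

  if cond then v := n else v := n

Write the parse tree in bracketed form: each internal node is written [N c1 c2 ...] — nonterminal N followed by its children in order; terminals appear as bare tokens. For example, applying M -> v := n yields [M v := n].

S
M
if cond then M else M
if cond then v := n else M
if cond then v := n else v := n

[S [M if cond then [M v := n] else [M v := n]]]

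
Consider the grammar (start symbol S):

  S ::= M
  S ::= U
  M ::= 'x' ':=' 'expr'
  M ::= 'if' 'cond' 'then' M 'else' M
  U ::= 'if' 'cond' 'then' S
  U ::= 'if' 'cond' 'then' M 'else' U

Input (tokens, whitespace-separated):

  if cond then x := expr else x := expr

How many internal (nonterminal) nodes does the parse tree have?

[S [M if cond then [M x := expr] else [M x := expr]]]

4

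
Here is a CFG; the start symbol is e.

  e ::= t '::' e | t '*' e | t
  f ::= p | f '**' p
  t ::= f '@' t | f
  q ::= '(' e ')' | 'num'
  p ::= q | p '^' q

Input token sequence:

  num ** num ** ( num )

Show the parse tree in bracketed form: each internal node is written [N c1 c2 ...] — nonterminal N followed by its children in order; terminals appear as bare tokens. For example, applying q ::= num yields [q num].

e
t
f
f ** p
f ** p ** p
p ** p ** p
q ** p ** p
num ** p ** p
num ** q ** p
num ** num ** p
num ** num ** q
num ** num ** ( e )
num ** num ** ( t )
num ** num ** ( f )
num ** num ** ( p )
num ** num ** ( q )
num ** num ** ( num )

[e [t [f [f [f [p [q num]]] ** [p [q num]]] ** [p [q ( [e [t [f [p [q num]]]]] )]]]]]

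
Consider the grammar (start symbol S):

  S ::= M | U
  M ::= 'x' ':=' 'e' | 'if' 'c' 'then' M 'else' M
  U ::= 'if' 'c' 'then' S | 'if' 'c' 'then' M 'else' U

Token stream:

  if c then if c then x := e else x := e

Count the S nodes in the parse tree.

[S [U if c then [S [M if c then [M x := e] else [M x := e]]]]]

2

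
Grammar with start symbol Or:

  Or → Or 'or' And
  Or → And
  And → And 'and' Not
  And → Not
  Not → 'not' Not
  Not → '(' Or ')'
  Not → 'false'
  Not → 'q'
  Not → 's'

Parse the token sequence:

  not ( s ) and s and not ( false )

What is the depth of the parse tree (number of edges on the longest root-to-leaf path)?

9

[Or [And [And [And [Not not [Not ( [Or [And [Not s]]] )]]] and [Not s]] and [Not not [Not ( [Or [And [Not false]]] )]]]]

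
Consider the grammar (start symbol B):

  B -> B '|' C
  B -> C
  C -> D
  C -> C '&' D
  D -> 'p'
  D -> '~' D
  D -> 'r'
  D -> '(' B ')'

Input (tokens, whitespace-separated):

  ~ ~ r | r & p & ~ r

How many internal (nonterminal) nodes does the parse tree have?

[B [B [C [D ~ [D ~ [D r]]]]] | [C [C [C [D r]] & [D p]] & [D ~ [D r]]]]

13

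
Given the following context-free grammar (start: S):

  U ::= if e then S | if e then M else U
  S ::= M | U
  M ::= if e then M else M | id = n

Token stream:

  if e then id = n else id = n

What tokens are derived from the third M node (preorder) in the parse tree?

id = n

[S [M if e then [M id = n] else [M id = n]]]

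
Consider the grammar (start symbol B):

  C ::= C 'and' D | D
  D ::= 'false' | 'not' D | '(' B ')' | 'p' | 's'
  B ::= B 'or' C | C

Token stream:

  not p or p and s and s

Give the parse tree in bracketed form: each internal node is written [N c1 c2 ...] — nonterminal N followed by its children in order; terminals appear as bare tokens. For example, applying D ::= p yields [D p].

[B [B [C [D not [D p]]]] or [C [C [C [D p]] and [D s]] and [D s]]]

B
B or C
C or C
D or C
not D or C
not p or C
not p or C and D
not p or C and D and D
not p or D and D and D
not p or p and D and D
not p or p and s and D
not p or p and s and s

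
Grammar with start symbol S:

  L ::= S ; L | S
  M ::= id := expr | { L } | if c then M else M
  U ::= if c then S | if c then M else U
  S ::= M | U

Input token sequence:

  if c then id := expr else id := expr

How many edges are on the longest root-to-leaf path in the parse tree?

[S [M if c then [M id := expr] else [M id := expr]]]

3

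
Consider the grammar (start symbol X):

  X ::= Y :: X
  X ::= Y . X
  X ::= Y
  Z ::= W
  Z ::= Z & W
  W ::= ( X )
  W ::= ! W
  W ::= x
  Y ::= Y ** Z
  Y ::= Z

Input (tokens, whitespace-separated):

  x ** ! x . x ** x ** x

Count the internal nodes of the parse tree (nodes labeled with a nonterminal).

18

[X [Y [Y [Z [W x]]] ** [Z [W ! [W x]]]] . [X [Y [Y [Y [Z [W x]]] ** [Z [W x]]] ** [Z [W x]]]]]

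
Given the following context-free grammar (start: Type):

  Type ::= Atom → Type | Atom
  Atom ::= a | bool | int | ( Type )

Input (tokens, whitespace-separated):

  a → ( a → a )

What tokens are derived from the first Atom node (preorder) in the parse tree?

a

[Type [Atom a] → [Type [Atom ( [Type [Atom a] → [Type [Atom a]]] )]]]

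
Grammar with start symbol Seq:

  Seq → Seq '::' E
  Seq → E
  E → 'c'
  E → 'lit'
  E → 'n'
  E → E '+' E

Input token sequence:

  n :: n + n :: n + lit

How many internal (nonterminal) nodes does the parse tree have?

10

[Seq [Seq [Seq [E n]] :: [E [E n] + [E n]]] :: [E [E n] + [E lit]]]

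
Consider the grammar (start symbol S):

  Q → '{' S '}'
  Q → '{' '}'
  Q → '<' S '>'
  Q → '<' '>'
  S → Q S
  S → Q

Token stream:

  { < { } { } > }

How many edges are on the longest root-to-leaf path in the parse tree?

[S [Q { [S [Q < [S [Q { }] [S [Q { }]]] >]] }]]

7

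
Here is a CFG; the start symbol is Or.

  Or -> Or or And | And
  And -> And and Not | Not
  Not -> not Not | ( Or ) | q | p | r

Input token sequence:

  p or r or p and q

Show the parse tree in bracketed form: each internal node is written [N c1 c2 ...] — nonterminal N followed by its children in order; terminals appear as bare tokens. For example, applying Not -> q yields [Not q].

Or
Or or And
Or or And or And
And or And or And
Not or And or And
p or And or And
p or Not or And
p or r or And
p or r or And and Not
p or r or Not and Not
p or r or p and Not
p or r or p and q

[Or [Or [Or [And [Not p]]] or [And [Not r]]] or [And [And [Not p]] and [Not q]]]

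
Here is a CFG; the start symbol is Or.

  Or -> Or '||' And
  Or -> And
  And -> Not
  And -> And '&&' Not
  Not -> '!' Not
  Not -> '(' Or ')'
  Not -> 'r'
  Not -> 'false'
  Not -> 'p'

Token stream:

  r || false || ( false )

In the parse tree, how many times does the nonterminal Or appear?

4

[Or [Or [Or [And [Not r]]] || [And [Not false]]] || [And [Not ( [Or [And [Not false]]] )]]]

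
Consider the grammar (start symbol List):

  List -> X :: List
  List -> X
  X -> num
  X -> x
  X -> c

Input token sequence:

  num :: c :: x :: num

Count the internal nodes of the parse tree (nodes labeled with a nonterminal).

[List [X num] :: [List [X c] :: [List [X x] :: [List [X num]]]]]

8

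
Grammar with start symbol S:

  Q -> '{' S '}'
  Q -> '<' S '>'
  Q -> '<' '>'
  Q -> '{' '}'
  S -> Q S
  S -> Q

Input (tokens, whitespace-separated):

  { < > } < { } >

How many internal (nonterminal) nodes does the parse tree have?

[S [Q { [S [Q < >]] }] [S [Q < [S [Q { }]] >]]]

8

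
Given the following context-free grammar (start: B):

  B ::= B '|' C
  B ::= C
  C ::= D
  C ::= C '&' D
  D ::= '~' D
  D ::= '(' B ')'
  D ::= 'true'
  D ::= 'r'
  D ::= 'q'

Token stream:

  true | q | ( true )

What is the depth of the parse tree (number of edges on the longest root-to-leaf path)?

[B [B [B [C [D true]]] | [C [D q]]] | [C [D ( [B [C [D true]]] )]]]

6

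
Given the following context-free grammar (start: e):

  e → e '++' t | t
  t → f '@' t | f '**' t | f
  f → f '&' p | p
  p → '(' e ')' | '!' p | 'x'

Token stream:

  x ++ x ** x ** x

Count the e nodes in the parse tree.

[e [e [t [f [p x]]]] ++ [t [f [p x]] ** [t [f [p x]] ** [t [f [p x]]]]]]

2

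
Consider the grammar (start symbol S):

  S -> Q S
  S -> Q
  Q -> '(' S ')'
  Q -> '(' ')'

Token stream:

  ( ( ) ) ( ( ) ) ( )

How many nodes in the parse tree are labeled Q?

[S [Q ( [S [Q ( )]] )] [S [Q ( [S [Q ( )]] )] [S [Q ( )]]]]

5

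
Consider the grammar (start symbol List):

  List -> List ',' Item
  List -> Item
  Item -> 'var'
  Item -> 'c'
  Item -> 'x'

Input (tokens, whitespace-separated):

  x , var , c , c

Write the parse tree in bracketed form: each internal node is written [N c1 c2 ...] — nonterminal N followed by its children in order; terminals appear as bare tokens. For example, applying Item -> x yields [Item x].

List
List , Item
List , Item , Item
List , Item , Item , Item
Item , Item , Item , Item
x , Item , Item , Item
x , var , Item , Item
x , var , c , Item
x , var , c , c

[List [List [List [List [Item x]] , [Item var]] , [Item c]] , [Item c]]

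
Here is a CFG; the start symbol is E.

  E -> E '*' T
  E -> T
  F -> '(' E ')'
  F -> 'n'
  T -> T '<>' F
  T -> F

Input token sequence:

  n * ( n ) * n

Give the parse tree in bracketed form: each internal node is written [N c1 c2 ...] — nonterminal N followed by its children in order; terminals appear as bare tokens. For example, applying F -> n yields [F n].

E
E * T
E * T * T
T * T * T
F * T * T
n * T * T
n * F * T
n * ( E ) * T
n * ( T ) * T
n * ( F ) * T
n * ( n ) * T
n * ( n ) * F
n * ( n ) * n

[E [E [E [T [F n]]] * [T [F ( [E [T [F n]]] )]]] * [T [F n]]]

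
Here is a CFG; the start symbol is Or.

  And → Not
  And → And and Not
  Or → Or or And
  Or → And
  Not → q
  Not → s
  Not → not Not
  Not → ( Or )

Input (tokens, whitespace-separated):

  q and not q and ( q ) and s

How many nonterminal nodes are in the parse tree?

[Or [And [And [And [And [Not q]] and [Not not [Not q]]] and [Not ( [Or [And [Not q]]] )]] and [Not s]]]

13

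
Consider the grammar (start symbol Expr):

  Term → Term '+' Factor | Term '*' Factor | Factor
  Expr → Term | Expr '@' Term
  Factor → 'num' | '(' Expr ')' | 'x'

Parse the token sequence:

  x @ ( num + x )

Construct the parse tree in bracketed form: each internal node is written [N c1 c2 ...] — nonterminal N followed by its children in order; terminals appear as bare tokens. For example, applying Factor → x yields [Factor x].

Expr
Expr @ Term
Term @ Term
Factor @ Term
x @ Term
x @ Factor
x @ ( Expr )
x @ ( Term )
x @ ( Term + Factor )
x @ ( Factor + Factor )
x @ ( num + Factor )
x @ ( num + x )

[Expr [Expr [Term [Factor x]]] @ [Term [Factor ( [Expr [Term [Term [Factor num]] + [Factor x]]] )]]]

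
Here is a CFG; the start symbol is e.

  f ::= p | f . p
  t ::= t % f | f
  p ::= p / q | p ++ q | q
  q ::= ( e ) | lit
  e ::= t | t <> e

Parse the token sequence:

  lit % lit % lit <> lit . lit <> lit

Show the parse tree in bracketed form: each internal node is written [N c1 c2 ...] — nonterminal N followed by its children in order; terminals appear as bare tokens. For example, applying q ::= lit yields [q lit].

[e [t [t [t [f [p [q lit]]]] % [f [p [q lit]]]] % [f [p [q lit]]]] <> [e [t [f [f [p [q lit]]] . [p [q lit]]]] <> [e [t [f [p [q lit]]]]]]]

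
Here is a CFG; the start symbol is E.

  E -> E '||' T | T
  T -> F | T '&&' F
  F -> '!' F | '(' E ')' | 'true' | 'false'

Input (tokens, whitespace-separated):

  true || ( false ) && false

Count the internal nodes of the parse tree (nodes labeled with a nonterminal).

[E [E [T [F true]]] || [T [T [F ( [E [T [F false]]] )]] && [F false]]]

11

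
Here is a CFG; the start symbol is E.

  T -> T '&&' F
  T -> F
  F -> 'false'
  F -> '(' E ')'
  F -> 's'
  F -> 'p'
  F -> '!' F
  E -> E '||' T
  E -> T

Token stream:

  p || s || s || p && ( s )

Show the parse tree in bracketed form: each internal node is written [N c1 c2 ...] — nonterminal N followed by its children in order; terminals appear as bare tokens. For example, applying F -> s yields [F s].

[E [E [E [E [T [F p]]] || [T [F s]]] || [T [F s]]] || [T [T [F p]] && [F ( [E [T [F s]]] )]]]

E
E || T
E || T || T
E || T || T || T
T || T || T || T
F || T || T || T
p || T || T || T
p || F || T || T
p || s || T || T
p || s || F || T
p || s || s || T
p || s || s || T && F
p || s || s || F && F
p || s || s || p && F
p || s || s || p && ( E )
p || s || s || p && ( T )
p || s || s || p && ( F )
p || s || s || p && ( s )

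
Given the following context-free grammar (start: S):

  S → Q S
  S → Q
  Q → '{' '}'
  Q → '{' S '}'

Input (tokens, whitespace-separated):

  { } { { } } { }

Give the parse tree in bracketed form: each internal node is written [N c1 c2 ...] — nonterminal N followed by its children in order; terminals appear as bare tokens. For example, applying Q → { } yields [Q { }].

S
Q S
{ } S
{ } Q S
{ } { S } S
{ } { Q } S
{ } { { } } S
{ } { { } } Q
{ } { { } } { }

[S [Q { }] [S [Q { [S [Q { }]] }] [S [Q { }]]]]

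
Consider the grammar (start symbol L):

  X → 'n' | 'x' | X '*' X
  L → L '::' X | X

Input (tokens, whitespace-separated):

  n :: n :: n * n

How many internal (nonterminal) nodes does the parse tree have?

[L [L [L [X n]] :: [X n]] :: [X [X n] * [X n]]]

8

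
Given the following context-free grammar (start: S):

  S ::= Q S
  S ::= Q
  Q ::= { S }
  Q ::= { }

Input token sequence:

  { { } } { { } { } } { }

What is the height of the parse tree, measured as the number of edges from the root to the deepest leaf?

6

[S [Q { [S [Q { }]] }] [S [Q { [S [Q { }] [S [Q { }]]] }] [S [Q { }]]]]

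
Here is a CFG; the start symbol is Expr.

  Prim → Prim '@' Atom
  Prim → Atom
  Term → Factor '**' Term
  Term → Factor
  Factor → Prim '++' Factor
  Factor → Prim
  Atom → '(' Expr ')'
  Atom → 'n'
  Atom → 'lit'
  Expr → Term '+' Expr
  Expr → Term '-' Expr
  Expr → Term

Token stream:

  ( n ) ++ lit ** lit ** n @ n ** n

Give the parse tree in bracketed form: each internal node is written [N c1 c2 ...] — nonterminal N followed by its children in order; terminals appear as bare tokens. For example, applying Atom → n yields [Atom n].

[Expr [Term [Factor [Prim [Atom ( [Expr [Term [Factor [Prim [Atom n]]]]] )]] ++ [Factor [Prim [Atom lit]]]] ** [Term [Factor [Prim [Atom lit]]] ** [Term [Factor [Prim [Prim [Atom n]] @ [Atom n]]] ** [Term [Factor [Prim [Atom n]]]]]]]]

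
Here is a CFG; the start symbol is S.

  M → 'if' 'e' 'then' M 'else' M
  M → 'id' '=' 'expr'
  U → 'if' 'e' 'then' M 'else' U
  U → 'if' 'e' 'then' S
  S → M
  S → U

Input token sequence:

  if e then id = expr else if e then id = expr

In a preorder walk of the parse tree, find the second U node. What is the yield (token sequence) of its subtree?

if e then id = expr

[S [U if e then [M id = expr] else [U if e then [S [M id = expr]]]]]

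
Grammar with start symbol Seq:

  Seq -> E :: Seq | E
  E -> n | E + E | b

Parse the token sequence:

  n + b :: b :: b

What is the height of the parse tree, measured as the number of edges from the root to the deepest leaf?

[Seq [E [E n] + [E b]] :: [Seq [E b] :: [Seq [E b]]]]

4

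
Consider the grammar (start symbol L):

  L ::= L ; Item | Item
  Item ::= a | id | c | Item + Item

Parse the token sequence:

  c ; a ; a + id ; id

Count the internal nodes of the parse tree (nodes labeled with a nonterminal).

[L [L [L [L [Item c]] ; [Item a]] ; [Item [Item a] + [Item id]]] ; [Item id]]

10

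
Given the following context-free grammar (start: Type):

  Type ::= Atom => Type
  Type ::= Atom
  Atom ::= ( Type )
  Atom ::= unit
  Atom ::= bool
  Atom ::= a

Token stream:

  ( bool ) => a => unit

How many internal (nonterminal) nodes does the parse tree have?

[Type [Atom ( [Type [Atom bool]] )] => [Type [Atom a] => [Type [Atom unit]]]]

8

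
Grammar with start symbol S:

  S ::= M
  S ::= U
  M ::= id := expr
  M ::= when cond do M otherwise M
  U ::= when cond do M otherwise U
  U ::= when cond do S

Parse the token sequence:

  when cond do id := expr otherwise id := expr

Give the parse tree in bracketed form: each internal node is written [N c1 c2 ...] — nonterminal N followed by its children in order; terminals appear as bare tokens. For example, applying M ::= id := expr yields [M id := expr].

[S [M when cond do [M id := expr] otherwise [M id := expr]]]

S
M
when cond do M otherwise M
when cond do id := expr otherwise M
when cond do id := expr otherwise id := expr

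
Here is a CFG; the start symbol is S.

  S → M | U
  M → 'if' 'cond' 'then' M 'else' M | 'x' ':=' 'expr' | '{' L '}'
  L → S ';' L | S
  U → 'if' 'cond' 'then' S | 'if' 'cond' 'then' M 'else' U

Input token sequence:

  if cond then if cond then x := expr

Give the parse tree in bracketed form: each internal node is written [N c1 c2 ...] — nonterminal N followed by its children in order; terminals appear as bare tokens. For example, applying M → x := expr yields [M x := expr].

S
U
if cond then S
if cond then U
if cond then if cond then S
if cond then if cond then M
if cond then if cond then x := expr

[S [U if cond then [S [U if cond then [S [M x := expr]]]]]]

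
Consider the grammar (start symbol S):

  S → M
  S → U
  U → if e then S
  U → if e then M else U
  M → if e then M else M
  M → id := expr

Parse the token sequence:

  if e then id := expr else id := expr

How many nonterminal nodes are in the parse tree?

4

[S [M if e then [M id := expr] else [M id := expr]]]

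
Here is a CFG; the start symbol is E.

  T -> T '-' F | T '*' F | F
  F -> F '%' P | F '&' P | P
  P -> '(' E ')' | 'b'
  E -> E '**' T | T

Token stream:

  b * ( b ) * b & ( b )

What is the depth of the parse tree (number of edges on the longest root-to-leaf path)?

[E [T [T [T [F [P b]]] * [F [P ( [E [T [F [P b]]]] )]]] * [F [F [P b]] & [P ( [E [T [F [P b]]]] )]]]]

9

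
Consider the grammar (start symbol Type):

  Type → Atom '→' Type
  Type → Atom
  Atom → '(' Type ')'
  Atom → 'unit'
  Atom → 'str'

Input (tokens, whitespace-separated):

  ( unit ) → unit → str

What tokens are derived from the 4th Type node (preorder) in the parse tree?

[Type [Atom ( [Type [Atom unit]] )] → [Type [Atom unit] → [Type [Atom str]]]]

str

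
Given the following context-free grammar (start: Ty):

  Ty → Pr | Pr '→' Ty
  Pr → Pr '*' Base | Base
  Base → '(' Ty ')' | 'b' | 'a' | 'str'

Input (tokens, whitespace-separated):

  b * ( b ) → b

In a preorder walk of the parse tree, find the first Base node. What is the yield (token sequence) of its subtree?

[Ty [Pr [Pr [Base b]] * [Base ( [Ty [Pr [Base b]]] )]] → [Ty [Pr [Base b]]]]

b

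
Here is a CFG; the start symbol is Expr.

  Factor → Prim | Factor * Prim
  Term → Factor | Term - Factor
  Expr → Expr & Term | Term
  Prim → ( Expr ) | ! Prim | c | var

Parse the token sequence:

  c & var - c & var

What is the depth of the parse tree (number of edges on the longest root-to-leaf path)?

[Expr [Expr [Expr [Term [Factor [Prim c]]]] & [Term [Term [Factor [Prim var]]] - [Factor [Prim c]]]] & [Term [Factor [Prim var]]]]

6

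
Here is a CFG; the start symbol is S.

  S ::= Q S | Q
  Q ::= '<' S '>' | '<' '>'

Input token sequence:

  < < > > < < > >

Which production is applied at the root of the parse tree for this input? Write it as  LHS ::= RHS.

[S [Q < [S [Q < >]] >] [S [Q < [S [Q < >]] >]]]

S ::= Q S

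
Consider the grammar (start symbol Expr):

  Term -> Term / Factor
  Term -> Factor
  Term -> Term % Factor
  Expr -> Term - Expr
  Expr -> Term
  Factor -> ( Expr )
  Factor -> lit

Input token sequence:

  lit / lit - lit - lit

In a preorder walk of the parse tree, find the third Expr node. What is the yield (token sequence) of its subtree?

[Expr [Term [Term [Factor lit]] / [Factor lit]] - [Expr [Term [Factor lit]] - [Expr [Term [Factor lit]]]]]

lit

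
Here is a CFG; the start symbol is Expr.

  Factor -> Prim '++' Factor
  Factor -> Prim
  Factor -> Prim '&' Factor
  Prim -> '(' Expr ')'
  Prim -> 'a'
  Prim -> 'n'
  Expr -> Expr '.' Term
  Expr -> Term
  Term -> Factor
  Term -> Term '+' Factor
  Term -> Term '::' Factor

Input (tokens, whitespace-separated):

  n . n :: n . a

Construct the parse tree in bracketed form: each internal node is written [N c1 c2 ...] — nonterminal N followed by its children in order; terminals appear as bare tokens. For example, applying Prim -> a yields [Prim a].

[Expr [Expr [Expr [Term [Factor [Prim n]]]] . [Term [Term [Factor [Prim n]]] :: [Factor [Prim n]]]] . [Term [Factor [Prim a]]]]

Expr
Expr . Term
Expr . Term . Term
Term . Term . Term
Factor . Term . Term
Prim . Term . Term
n . Term . Term
n . Term :: Factor . Term
n . Factor :: Factor . Term
n . Prim :: Factor . Term
n . n :: Factor . Term
n . n :: Prim . Term
n . n :: n . Term
n . n :: n . Factor
n . n :: n . Prim
n . n :: n . a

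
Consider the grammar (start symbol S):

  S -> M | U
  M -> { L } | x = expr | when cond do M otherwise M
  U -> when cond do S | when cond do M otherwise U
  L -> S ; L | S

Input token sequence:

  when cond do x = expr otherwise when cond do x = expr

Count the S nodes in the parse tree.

[S [U when cond do [M x = expr] otherwise [U when cond do [S [M x = expr]]]]]

2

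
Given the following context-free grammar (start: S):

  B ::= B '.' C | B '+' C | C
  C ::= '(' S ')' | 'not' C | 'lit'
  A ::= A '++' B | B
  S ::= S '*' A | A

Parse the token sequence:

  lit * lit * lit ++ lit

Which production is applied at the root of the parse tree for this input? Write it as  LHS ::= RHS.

S ::= S '*' A

[S [S [S [A [B [C lit]]]] * [A [B [C lit]]]] * [A [A [B [C lit]]] ++ [B [C lit]]]]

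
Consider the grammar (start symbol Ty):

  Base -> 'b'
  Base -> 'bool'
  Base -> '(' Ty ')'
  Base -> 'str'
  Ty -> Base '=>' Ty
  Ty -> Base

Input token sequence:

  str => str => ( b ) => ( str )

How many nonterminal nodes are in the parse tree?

12

[Ty [Base str] => [Ty [Base str] => [Ty [Base ( [Ty [Base b]] )] => [Ty [Base ( [Ty [Base str]] )]]]]]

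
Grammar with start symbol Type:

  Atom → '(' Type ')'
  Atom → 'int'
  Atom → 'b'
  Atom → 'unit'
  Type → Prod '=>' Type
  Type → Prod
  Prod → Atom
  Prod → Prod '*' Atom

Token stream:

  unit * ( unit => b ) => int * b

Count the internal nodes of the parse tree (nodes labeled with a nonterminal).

16

[Type [Prod [Prod [Atom unit]] * [Atom ( [Type [Prod [Atom unit]] => [Type [Prod [Atom b]]]] )]] => [Type [Prod [Prod [Atom int]] * [Atom b]]]]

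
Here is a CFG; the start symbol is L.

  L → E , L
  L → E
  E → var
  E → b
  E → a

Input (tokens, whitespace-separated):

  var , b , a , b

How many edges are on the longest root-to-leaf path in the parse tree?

[L [E var] , [L [E b] , [L [E a] , [L [E b]]]]]

5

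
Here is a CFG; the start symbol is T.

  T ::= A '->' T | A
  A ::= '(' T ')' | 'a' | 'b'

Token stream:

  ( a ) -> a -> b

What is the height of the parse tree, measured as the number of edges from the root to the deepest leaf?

[T [A ( [T [A a]] )] -> [T [A a] -> [T [A b]]]]

4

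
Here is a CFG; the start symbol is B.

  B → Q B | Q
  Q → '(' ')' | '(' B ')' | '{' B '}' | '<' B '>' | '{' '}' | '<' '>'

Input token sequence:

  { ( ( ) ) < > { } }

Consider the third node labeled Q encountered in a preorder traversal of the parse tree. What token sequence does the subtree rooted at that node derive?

[B [Q { [B [Q ( [B [Q ( )]] )] [B [Q < >] [B [Q { }]]]] }]]

( )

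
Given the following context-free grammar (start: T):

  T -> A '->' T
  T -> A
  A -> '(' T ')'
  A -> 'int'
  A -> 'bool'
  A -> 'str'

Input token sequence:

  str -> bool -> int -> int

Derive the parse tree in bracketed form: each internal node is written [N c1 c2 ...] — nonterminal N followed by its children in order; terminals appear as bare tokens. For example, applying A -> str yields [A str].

[T [A str] -> [T [A bool] -> [T [A int] -> [T [A int]]]]]

T
A -> T
str -> T
str -> A -> T
str -> bool -> T
str -> bool -> A -> T
str -> bool -> int -> T
str -> bool -> int -> A
str -> bool -> int -> int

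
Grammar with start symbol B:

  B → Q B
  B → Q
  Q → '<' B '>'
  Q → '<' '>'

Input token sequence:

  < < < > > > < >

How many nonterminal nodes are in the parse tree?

[B [Q < [B [Q < [B [Q < >]] >]] >] [B [Q < >]]]

8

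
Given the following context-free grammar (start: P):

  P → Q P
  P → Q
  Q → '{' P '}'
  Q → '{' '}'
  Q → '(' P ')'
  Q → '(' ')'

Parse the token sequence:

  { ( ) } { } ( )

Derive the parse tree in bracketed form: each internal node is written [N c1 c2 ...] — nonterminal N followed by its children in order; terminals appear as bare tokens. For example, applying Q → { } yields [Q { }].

P
Q P
{ P } P
{ Q } P
{ ( ) } P
{ ( ) } Q P
{ ( ) } { } P
{ ( ) } { } Q
{ ( ) } { } ( )

[P [Q { [P [Q ( )]] }] [P [Q { }] [P [Q ( )]]]]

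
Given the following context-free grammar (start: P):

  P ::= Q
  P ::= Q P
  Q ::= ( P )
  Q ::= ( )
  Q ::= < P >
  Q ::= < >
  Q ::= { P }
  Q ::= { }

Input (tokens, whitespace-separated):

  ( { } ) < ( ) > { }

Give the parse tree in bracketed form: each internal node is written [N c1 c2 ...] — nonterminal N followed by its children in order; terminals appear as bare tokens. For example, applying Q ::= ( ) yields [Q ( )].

P
Q P
( P ) P
( Q ) P
( { } ) P
( { } ) Q P
( { } ) < P > P
( { } ) < Q > P
( { } ) < ( ) > P
( { } ) < ( ) > Q
( { } ) < ( ) > { }

[P [Q ( [P [Q { }]] )] [P [Q < [P [Q ( )]] >] [P [Q { }]]]]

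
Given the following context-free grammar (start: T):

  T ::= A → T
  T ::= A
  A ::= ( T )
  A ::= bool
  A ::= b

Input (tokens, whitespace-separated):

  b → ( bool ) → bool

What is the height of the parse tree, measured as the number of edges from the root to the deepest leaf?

[T [A b] → [T [A ( [T [A bool]] )] → [T [A bool]]]]

5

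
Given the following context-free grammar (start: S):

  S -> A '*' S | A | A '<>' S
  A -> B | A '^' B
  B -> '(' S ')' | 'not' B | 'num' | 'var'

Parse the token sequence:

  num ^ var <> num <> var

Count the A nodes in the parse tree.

[S [A [A [B num]] ^ [B var]] <> [S [A [B num]] <> [S [A [B var]]]]]

4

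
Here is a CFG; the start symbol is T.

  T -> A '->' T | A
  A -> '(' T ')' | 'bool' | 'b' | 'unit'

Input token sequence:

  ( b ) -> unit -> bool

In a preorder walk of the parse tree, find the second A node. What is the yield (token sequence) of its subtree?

[T [A ( [T [A b]] )] -> [T [A unit] -> [T [A bool]]]]

b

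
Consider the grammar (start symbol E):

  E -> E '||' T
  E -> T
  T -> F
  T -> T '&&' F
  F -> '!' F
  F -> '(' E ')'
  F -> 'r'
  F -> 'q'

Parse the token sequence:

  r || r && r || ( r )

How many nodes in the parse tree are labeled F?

[E [E [E [T [F r]]] || [T [T [F r]] && [F r]]] || [T [F ( [E [T [F r]]] )]]]

5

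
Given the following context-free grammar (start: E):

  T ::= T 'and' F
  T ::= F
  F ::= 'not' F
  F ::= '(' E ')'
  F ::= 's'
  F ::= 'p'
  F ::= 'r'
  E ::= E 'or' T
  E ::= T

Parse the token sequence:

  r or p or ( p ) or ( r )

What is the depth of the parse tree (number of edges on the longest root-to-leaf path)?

[E [E [E [E [T [F r]]] or [T [F p]]] or [T [F ( [E [T [F p]]] )]]] or [T [F ( [E [T [F r]]] )]]]

7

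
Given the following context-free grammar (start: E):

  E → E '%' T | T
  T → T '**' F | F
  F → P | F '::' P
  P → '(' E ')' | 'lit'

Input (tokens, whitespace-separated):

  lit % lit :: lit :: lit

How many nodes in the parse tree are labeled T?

2

[E [E [T [F [P lit]]]] % [T [F [F [F [P lit]] :: [P lit]] :: [P lit]]]]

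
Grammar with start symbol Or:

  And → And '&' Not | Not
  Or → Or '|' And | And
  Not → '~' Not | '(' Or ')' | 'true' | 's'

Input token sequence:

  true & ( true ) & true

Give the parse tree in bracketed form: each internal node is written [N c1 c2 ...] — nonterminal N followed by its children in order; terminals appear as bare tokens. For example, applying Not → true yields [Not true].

Or
And
And & Not
And & Not & Not
Not & Not & Not
true & Not & Not
true & ( Or ) & Not
true & ( And ) & Not
true & ( Not ) & Not
true & ( true ) & Not
true & ( true ) & true

[Or [And [And [And [Not true]] & [Not ( [Or [And [Not true]]] )]] & [Not true]]]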